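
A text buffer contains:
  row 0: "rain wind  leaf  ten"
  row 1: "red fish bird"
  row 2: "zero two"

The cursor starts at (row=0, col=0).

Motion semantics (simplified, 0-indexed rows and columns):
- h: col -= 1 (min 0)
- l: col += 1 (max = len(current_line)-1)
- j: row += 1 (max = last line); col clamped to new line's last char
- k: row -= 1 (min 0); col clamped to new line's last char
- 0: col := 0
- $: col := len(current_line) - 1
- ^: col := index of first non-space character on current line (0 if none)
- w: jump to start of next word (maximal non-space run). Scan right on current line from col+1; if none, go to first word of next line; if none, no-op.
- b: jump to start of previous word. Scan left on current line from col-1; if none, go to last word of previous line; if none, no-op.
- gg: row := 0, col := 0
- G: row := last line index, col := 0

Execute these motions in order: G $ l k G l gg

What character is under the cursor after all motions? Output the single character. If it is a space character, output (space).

After 1 (G): row=2 col=0 char='z'
After 2 ($): row=2 col=7 char='o'
After 3 (l): row=2 col=7 char='o'
After 4 (k): row=1 col=7 char='h'
After 5 (G): row=2 col=0 char='z'
After 6 (l): row=2 col=1 char='e'
After 7 (gg): row=0 col=0 char='r'

Answer: r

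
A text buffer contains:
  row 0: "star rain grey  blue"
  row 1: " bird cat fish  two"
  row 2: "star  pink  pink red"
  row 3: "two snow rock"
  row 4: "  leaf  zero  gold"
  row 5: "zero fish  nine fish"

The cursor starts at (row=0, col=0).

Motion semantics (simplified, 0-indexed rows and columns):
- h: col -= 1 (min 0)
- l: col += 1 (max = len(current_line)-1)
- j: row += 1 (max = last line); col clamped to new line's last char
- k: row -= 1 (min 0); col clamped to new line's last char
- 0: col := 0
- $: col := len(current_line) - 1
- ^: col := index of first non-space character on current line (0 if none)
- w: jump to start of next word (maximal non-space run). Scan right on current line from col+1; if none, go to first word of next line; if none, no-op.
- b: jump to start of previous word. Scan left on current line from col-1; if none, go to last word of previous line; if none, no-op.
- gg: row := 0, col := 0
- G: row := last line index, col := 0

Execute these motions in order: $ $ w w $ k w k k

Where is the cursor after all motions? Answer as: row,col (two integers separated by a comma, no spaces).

After 1 ($): row=0 col=19 char='e'
After 2 ($): row=0 col=19 char='e'
After 3 (w): row=1 col=1 char='b'
After 4 (w): row=1 col=6 char='c'
After 5 ($): row=1 col=18 char='o'
After 6 (k): row=0 col=18 char='u'
After 7 (w): row=1 col=1 char='b'
After 8 (k): row=0 col=1 char='t'
After 9 (k): row=0 col=1 char='t'

Answer: 0,1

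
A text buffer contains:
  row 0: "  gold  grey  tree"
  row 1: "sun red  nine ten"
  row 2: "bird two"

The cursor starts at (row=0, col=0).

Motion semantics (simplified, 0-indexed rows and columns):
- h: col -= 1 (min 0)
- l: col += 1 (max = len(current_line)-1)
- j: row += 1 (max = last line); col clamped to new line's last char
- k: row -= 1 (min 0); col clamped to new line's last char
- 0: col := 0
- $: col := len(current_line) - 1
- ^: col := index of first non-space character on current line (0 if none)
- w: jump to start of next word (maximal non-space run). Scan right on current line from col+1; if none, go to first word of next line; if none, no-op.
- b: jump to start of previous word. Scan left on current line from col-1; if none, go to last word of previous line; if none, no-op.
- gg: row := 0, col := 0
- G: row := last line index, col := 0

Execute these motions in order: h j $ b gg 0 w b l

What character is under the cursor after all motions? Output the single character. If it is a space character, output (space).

Answer: o

Derivation:
After 1 (h): row=0 col=0 char='_'
After 2 (j): row=1 col=0 char='s'
After 3 ($): row=1 col=16 char='n'
After 4 (b): row=1 col=14 char='t'
After 5 (gg): row=0 col=0 char='_'
After 6 (0): row=0 col=0 char='_'
After 7 (w): row=0 col=2 char='g'
After 8 (b): row=0 col=2 char='g'
After 9 (l): row=0 col=3 char='o'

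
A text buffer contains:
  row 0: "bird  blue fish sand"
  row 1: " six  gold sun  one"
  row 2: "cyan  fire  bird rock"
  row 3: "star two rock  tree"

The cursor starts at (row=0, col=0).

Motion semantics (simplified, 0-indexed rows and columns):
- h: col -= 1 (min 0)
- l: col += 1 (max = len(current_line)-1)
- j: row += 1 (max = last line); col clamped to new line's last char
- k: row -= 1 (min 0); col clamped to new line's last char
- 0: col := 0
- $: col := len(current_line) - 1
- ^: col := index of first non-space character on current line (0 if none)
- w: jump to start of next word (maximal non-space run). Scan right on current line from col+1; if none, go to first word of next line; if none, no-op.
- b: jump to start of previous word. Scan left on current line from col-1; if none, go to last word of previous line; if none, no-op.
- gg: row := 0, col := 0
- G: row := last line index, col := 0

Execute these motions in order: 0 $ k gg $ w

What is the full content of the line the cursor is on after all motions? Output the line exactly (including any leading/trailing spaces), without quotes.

Answer:  six  gold sun  one

Derivation:
After 1 (0): row=0 col=0 char='b'
After 2 ($): row=0 col=19 char='d'
After 3 (k): row=0 col=19 char='d'
After 4 (gg): row=0 col=0 char='b'
After 5 ($): row=0 col=19 char='d'
After 6 (w): row=1 col=1 char='s'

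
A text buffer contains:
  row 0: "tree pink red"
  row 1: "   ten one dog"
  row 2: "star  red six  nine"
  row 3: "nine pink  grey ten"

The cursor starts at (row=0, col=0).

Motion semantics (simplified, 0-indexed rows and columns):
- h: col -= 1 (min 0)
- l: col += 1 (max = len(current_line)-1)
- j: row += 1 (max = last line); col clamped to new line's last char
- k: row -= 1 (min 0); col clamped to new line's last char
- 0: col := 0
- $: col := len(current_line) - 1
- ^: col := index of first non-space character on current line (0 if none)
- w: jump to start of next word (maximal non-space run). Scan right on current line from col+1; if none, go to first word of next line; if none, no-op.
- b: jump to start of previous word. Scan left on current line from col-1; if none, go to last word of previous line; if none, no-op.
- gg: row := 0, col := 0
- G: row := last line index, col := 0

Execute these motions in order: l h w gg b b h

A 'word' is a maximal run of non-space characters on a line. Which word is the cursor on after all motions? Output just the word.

After 1 (l): row=0 col=1 char='r'
After 2 (h): row=0 col=0 char='t'
After 3 (w): row=0 col=5 char='p'
After 4 (gg): row=0 col=0 char='t'
After 5 (b): row=0 col=0 char='t'
After 6 (b): row=0 col=0 char='t'
After 7 (h): row=0 col=0 char='t'

Answer: tree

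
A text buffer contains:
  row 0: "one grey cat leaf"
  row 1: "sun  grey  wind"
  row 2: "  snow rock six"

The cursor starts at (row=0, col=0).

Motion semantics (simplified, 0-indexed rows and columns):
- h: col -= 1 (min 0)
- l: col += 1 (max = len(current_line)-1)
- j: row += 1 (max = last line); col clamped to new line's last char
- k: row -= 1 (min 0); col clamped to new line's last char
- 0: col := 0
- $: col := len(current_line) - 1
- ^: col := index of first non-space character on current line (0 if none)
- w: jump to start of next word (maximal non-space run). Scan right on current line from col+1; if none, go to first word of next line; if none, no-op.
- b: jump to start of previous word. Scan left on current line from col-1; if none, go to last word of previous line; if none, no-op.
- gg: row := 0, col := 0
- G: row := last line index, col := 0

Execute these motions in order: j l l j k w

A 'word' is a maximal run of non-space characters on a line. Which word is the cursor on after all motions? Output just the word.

After 1 (j): row=1 col=0 char='s'
After 2 (l): row=1 col=1 char='u'
After 3 (l): row=1 col=2 char='n'
After 4 (j): row=2 col=2 char='s'
After 5 (k): row=1 col=2 char='n'
After 6 (w): row=1 col=5 char='g'

Answer: grey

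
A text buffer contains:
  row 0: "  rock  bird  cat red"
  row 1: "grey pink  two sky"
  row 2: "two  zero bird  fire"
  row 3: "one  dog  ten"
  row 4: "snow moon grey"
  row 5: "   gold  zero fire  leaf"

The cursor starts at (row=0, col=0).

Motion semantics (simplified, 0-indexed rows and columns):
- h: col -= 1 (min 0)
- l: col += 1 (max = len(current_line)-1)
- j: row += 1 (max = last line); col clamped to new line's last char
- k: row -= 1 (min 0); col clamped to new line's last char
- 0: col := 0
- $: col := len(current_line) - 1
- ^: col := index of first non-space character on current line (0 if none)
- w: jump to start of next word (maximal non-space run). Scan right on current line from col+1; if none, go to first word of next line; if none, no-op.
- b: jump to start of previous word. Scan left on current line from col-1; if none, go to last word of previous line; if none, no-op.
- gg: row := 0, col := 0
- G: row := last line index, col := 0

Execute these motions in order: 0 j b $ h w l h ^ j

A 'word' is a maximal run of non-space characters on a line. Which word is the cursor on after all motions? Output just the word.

Answer: two

Derivation:
After 1 (0): row=0 col=0 char='_'
After 2 (j): row=1 col=0 char='g'
After 3 (b): row=0 col=18 char='r'
After 4 ($): row=0 col=20 char='d'
After 5 (h): row=0 col=19 char='e'
After 6 (w): row=1 col=0 char='g'
After 7 (l): row=1 col=1 char='r'
After 8 (h): row=1 col=0 char='g'
After 9 (^): row=1 col=0 char='g'
After 10 (j): row=2 col=0 char='t'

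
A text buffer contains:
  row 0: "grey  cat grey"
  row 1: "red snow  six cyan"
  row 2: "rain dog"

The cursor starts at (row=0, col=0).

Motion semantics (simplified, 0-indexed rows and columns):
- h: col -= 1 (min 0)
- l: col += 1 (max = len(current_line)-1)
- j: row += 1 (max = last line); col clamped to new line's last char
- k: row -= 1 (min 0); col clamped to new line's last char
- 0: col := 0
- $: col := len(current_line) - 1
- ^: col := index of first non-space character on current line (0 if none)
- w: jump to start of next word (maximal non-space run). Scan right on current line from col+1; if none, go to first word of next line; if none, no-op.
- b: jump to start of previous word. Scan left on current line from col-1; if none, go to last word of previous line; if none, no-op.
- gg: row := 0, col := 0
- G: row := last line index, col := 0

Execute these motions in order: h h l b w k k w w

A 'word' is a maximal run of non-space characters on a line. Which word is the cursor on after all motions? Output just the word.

After 1 (h): row=0 col=0 char='g'
After 2 (h): row=0 col=0 char='g'
After 3 (l): row=0 col=1 char='r'
After 4 (b): row=0 col=0 char='g'
After 5 (w): row=0 col=6 char='c'
After 6 (k): row=0 col=6 char='c'
After 7 (k): row=0 col=6 char='c'
After 8 (w): row=0 col=10 char='g'
After 9 (w): row=1 col=0 char='r'

Answer: red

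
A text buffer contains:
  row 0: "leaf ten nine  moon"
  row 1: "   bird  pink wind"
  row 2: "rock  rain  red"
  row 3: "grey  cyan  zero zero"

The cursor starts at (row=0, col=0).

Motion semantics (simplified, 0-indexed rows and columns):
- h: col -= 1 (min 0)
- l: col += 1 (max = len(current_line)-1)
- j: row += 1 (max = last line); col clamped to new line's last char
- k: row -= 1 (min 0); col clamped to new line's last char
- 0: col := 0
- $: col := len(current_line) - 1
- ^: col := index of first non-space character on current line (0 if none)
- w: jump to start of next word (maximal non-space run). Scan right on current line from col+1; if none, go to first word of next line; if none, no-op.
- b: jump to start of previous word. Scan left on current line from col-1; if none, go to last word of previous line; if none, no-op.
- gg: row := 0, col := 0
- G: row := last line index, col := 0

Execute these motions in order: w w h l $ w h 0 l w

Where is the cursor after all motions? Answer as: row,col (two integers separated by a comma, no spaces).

After 1 (w): row=0 col=5 char='t'
After 2 (w): row=0 col=9 char='n'
After 3 (h): row=0 col=8 char='_'
After 4 (l): row=0 col=9 char='n'
After 5 ($): row=0 col=18 char='n'
After 6 (w): row=1 col=3 char='b'
After 7 (h): row=1 col=2 char='_'
After 8 (0): row=1 col=0 char='_'
After 9 (l): row=1 col=1 char='_'
After 10 (w): row=1 col=3 char='b'

Answer: 1,3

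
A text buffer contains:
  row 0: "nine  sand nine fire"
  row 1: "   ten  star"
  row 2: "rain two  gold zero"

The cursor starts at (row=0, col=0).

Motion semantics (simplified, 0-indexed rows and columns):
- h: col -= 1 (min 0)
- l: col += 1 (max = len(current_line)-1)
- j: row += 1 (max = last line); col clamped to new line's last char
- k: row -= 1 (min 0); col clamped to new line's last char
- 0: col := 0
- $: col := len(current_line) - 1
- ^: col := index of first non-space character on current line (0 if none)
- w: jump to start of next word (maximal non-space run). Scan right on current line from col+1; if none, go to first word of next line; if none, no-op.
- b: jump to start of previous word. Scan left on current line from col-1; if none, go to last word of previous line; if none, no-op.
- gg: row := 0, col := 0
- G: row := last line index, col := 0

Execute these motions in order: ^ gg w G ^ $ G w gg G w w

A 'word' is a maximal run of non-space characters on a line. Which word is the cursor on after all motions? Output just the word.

Answer: gold

Derivation:
After 1 (^): row=0 col=0 char='n'
After 2 (gg): row=0 col=0 char='n'
After 3 (w): row=0 col=6 char='s'
After 4 (G): row=2 col=0 char='r'
After 5 (^): row=2 col=0 char='r'
After 6 ($): row=2 col=18 char='o'
After 7 (G): row=2 col=0 char='r'
After 8 (w): row=2 col=5 char='t'
After 9 (gg): row=0 col=0 char='n'
After 10 (G): row=2 col=0 char='r'
After 11 (w): row=2 col=5 char='t'
After 12 (w): row=2 col=10 char='g'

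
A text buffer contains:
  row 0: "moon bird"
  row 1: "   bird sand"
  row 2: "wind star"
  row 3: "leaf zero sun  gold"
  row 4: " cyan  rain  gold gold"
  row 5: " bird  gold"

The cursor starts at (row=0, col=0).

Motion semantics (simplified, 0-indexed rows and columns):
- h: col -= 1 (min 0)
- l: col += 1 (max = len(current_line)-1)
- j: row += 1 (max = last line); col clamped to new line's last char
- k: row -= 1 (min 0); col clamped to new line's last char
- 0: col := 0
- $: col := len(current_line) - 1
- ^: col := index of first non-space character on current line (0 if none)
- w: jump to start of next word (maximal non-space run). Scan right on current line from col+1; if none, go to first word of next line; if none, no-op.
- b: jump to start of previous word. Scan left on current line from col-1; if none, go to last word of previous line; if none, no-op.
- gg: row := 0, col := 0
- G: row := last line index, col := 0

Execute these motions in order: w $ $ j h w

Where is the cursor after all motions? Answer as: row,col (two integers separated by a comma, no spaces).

After 1 (w): row=0 col=5 char='b'
After 2 ($): row=0 col=8 char='d'
After 3 ($): row=0 col=8 char='d'
After 4 (j): row=1 col=8 char='s'
After 5 (h): row=1 col=7 char='_'
After 6 (w): row=1 col=8 char='s'

Answer: 1,8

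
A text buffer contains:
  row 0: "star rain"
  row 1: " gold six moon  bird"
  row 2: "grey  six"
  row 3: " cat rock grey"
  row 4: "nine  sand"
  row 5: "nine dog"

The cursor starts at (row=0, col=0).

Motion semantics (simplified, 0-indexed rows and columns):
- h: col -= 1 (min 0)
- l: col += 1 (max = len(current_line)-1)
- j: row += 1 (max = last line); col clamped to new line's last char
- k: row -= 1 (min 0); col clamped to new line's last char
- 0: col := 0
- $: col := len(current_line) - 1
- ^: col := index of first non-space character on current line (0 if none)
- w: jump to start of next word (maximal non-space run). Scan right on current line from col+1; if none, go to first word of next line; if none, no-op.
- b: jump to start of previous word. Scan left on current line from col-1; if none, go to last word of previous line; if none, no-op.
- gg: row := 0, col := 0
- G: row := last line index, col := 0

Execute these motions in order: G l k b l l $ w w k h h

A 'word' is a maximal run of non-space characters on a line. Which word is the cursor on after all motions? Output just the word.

Answer: nine

Derivation:
After 1 (G): row=5 col=0 char='n'
After 2 (l): row=5 col=1 char='i'
After 3 (k): row=4 col=1 char='i'
After 4 (b): row=4 col=0 char='n'
After 5 (l): row=4 col=1 char='i'
After 6 (l): row=4 col=2 char='n'
After 7 ($): row=4 col=9 char='d'
After 8 (w): row=5 col=0 char='n'
After 9 (w): row=5 col=5 char='d'
After 10 (k): row=4 col=5 char='_'
After 11 (h): row=4 col=4 char='_'
After 12 (h): row=4 col=3 char='e'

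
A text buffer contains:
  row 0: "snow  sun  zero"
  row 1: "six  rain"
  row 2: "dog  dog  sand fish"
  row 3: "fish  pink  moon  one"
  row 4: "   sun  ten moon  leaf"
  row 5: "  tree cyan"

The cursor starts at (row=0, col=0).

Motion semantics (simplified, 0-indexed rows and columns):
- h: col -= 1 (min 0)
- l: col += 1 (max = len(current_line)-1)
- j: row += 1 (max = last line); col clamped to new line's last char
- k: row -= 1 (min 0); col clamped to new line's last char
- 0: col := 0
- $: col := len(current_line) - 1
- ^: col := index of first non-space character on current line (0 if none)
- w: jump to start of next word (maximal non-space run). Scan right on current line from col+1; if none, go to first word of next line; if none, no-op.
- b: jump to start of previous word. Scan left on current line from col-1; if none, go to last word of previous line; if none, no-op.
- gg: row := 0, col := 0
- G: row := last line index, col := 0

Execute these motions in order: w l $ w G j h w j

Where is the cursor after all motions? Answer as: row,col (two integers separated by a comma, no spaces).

Answer: 5,2

Derivation:
After 1 (w): row=0 col=6 char='s'
After 2 (l): row=0 col=7 char='u'
After 3 ($): row=0 col=14 char='o'
After 4 (w): row=1 col=0 char='s'
After 5 (G): row=5 col=0 char='_'
After 6 (j): row=5 col=0 char='_'
After 7 (h): row=5 col=0 char='_'
After 8 (w): row=5 col=2 char='t'
After 9 (j): row=5 col=2 char='t'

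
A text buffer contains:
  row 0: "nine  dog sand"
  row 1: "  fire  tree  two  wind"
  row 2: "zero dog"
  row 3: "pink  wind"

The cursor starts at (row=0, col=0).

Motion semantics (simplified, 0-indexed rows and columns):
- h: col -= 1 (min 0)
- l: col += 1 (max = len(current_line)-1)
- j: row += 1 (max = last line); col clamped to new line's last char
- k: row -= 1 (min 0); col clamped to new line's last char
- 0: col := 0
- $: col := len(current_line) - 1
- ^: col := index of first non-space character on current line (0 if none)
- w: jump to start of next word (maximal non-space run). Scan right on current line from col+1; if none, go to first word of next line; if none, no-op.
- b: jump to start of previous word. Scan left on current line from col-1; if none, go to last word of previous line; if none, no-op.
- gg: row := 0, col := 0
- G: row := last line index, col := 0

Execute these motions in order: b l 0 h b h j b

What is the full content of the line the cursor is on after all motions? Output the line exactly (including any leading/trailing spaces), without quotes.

Answer: nine  dog sand

Derivation:
After 1 (b): row=0 col=0 char='n'
After 2 (l): row=0 col=1 char='i'
After 3 (0): row=0 col=0 char='n'
After 4 (h): row=0 col=0 char='n'
After 5 (b): row=0 col=0 char='n'
After 6 (h): row=0 col=0 char='n'
After 7 (j): row=1 col=0 char='_'
After 8 (b): row=0 col=10 char='s'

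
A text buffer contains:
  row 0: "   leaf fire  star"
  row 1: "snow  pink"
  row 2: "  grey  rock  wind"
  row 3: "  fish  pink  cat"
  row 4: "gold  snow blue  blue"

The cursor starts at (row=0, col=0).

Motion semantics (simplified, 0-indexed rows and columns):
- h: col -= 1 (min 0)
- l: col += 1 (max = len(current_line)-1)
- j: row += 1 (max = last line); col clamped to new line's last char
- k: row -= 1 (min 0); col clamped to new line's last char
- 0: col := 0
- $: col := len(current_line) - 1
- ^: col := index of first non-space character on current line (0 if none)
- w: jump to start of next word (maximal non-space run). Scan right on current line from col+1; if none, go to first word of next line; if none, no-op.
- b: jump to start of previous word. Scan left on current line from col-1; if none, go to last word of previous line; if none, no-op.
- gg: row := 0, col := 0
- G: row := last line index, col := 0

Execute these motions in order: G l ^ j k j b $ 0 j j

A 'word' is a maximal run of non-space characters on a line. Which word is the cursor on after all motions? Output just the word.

Answer: gold

Derivation:
After 1 (G): row=4 col=0 char='g'
After 2 (l): row=4 col=1 char='o'
After 3 (^): row=4 col=0 char='g'
After 4 (j): row=4 col=0 char='g'
After 5 (k): row=3 col=0 char='_'
After 6 (j): row=4 col=0 char='g'
After 7 (b): row=3 col=14 char='c'
After 8 ($): row=3 col=16 char='t'
After 9 (0): row=3 col=0 char='_'
After 10 (j): row=4 col=0 char='g'
After 11 (j): row=4 col=0 char='g'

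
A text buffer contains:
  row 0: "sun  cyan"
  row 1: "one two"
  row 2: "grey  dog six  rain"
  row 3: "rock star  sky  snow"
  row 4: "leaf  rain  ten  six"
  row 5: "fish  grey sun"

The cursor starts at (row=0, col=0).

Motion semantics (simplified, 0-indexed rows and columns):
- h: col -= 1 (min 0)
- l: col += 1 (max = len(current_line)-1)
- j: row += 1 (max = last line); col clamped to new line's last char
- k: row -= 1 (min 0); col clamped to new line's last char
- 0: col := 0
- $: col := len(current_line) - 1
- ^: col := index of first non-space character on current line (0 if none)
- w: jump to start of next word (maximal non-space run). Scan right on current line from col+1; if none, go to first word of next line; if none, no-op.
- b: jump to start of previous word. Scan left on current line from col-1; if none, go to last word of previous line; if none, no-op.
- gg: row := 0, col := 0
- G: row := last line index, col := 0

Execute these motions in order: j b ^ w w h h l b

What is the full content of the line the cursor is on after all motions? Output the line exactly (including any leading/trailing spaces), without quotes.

After 1 (j): row=1 col=0 char='o'
After 2 (b): row=0 col=5 char='c'
After 3 (^): row=0 col=0 char='s'
After 4 (w): row=0 col=5 char='c'
After 5 (w): row=1 col=0 char='o'
After 6 (h): row=1 col=0 char='o'
After 7 (h): row=1 col=0 char='o'
After 8 (l): row=1 col=1 char='n'
After 9 (b): row=1 col=0 char='o'

Answer: one two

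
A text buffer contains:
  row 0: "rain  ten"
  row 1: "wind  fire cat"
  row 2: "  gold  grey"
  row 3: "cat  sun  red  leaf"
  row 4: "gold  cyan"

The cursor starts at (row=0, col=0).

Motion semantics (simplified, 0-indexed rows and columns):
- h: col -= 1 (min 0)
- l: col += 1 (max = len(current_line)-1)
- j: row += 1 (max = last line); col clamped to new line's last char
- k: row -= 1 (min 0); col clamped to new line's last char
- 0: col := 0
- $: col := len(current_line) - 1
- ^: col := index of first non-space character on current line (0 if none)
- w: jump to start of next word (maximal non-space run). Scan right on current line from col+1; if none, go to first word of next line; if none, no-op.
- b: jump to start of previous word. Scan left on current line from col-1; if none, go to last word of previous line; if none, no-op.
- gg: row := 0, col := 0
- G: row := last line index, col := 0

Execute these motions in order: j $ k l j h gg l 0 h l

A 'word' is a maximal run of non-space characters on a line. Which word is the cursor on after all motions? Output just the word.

After 1 (j): row=1 col=0 char='w'
After 2 ($): row=1 col=13 char='t'
After 3 (k): row=0 col=8 char='n'
After 4 (l): row=0 col=8 char='n'
After 5 (j): row=1 col=8 char='r'
After 6 (h): row=1 col=7 char='i'
After 7 (gg): row=0 col=0 char='r'
After 8 (l): row=0 col=1 char='a'
After 9 (0): row=0 col=0 char='r'
After 10 (h): row=0 col=0 char='r'
After 11 (l): row=0 col=1 char='a'

Answer: rain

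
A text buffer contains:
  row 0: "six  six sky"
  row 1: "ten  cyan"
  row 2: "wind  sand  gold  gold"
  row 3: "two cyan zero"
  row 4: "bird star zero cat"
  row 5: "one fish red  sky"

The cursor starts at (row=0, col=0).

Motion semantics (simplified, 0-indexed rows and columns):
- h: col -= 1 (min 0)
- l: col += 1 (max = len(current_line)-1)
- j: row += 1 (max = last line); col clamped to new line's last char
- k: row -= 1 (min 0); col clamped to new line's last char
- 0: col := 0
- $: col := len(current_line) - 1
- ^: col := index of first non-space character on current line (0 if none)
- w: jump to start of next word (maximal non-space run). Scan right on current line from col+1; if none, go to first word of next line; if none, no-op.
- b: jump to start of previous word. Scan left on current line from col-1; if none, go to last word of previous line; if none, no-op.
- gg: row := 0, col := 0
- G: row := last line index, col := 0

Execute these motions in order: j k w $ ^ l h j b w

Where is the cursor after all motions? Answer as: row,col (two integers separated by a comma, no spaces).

After 1 (j): row=1 col=0 char='t'
After 2 (k): row=0 col=0 char='s'
After 3 (w): row=0 col=5 char='s'
After 4 ($): row=0 col=11 char='y'
After 5 (^): row=0 col=0 char='s'
After 6 (l): row=0 col=1 char='i'
After 7 (h): row=0 col=0 char='s'
After 8 (j): row=1 col=0 char='t'
After 9 (b): row=0 col=9 char='s'
After 10 (w): row=1 col=0 char='t'

Answer: 1,0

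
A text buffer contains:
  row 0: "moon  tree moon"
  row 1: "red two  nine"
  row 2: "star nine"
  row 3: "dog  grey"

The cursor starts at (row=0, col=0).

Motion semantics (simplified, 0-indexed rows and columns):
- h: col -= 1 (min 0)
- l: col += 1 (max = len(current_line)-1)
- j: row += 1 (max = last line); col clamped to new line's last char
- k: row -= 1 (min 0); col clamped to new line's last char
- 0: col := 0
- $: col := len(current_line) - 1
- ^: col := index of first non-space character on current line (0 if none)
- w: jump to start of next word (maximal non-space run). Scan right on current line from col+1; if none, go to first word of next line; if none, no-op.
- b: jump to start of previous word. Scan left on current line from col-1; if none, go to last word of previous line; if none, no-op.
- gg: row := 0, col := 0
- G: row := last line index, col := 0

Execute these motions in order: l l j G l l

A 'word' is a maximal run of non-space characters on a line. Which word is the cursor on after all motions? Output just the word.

After 1 (l): row=0 col=1 char='o'
After 2 (l): row=0 col=2 char='o'
After 3 (j): row=1 col=2 char='d'
After 4 (G): row=3 col=0 char='d'
After 5 (l): row=3 col=1 char='o'
After 6 (l): row=3 col=2 char='g'

Answer: dog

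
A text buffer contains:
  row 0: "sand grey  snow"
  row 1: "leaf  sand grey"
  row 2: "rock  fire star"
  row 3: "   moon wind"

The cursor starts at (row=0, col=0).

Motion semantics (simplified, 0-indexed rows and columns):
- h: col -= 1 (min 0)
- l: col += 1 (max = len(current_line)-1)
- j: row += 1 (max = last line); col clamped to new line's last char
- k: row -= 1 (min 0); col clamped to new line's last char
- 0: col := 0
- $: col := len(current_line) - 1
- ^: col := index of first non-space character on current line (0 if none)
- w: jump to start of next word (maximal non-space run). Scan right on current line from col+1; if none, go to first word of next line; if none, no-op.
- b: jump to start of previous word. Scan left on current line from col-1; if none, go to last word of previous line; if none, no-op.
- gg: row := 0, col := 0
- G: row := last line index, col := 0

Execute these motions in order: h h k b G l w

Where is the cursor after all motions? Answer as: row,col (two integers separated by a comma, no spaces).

After 1 (h): row=0 col=0 char='s'
After 2 (h): row=0 col=0 char='s'
After 3 (k): row=0 col=0 char='s'
After 4 (b): row=0 col=0 char='s'
After 5 (G): row=3 col=0 char='_'
After 6 (l): row=3 col=1 char='_'
After 7 (w): row=3 col=3 char='m'

Answer: 3,3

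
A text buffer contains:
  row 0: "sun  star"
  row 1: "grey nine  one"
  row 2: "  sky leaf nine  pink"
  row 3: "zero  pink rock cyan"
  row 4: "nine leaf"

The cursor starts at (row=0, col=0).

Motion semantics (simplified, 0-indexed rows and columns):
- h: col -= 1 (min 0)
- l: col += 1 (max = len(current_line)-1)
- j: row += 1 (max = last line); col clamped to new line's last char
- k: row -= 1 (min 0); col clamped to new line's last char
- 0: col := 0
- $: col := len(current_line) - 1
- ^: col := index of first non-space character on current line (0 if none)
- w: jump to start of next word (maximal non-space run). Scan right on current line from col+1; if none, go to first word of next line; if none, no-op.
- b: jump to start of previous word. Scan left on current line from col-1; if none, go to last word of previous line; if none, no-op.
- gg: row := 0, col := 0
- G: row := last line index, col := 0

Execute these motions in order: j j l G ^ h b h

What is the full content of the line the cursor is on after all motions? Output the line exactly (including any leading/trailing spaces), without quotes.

Answer: zero  pink rock cyan

Derivation:
After 1 (j): row=1 col=0 char='g'
After 2 (j): row=2 col=0 char='_'
After 3 (l): row=2 col=1 char='_'
After 4 (G): row=4 col=0 char='n'
After 5 (^): row=4 col=0 char='n'
After 6 (h): row=4 col=0 char='n'
After 7 (b): row=3 col=16 char='c'
After 8 (h): row=3 col=15 char='_'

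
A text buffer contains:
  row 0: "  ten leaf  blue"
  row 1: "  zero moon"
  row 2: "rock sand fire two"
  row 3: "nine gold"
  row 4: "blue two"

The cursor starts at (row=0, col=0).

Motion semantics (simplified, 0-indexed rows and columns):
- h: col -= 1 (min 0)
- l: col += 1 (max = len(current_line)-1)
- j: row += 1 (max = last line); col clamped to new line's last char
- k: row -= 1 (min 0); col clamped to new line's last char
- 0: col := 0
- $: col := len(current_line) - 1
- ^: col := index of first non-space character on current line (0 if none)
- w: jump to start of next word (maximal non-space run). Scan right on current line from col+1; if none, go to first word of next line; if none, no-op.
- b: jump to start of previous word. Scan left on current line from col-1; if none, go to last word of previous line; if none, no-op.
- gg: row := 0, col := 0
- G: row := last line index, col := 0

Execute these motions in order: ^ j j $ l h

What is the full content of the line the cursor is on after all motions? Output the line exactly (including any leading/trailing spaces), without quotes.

After 1 (^): row=0 col=2 char='t'
After 2 (j): row=1 col=2 char='z'
After 3 (j): row=2 col=2 char='c'
After 4 ($): row=2 col=17 char='o'
After 5 (l): row=2 col=17 char='o'
After 6 (h): row=2 col=16 char='w'

Answer: rock sand fire two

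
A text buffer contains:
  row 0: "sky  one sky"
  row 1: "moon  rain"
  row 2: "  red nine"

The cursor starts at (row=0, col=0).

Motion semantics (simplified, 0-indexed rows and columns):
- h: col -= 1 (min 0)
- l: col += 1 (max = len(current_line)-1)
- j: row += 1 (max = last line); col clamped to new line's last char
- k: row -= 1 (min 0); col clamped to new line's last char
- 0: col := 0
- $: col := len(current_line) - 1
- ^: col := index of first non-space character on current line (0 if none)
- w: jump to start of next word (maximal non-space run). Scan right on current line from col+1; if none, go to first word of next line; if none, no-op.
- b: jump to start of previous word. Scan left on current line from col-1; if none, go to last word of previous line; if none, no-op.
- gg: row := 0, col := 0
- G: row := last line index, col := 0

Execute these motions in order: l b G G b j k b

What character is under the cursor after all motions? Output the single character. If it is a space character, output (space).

After 1 (l): row=0 col=1 char='k'
After 2 (b): row=0 col=0 char='s'
After 3 (G): row=2 col=0 char='_'
After 4 (G): row=2 col=0 char='_'
After 5 (b): row=1 col=6 char='r'
After 6 (j): row=2 col=6 char='n'
After 7 (k): row=1 col=6 char='r'
After 8 (b): row=1 col=0 char='m'

Answer: m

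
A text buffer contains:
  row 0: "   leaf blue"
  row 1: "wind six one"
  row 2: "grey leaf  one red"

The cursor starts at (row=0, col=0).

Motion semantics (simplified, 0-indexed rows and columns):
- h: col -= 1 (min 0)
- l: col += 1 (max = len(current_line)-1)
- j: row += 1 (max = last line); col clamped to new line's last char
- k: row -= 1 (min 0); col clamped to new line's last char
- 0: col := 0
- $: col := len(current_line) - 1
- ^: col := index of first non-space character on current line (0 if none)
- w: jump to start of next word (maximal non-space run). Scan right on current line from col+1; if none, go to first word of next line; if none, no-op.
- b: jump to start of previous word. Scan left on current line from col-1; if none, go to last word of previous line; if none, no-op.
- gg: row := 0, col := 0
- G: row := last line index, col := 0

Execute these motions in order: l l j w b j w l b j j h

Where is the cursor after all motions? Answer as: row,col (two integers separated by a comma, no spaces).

Answer: 2,4

Derivation:
After 1 (l): row=0 col=1 char='_'
After 2 (l): row=0 col=2 char='_'
After 3 (j): row=1 col=2 char='n'
After 4 (w): row=1 col=5 char='s'
After 5 (b): row=1 col=0 char='w'
After 6 (j): row=2 col=0 char='g'
After 7 (w): row=2 col=5 char='l'
After 8 (l): row=2 col=6 char='e'
After 9 (b): row=2 col=5 char='l'
After 10 (j): row=2 col=5 char='l'
After 11 (j): row=2 col=5 char='l'
After 12 (h): row=2 col=4 char='_'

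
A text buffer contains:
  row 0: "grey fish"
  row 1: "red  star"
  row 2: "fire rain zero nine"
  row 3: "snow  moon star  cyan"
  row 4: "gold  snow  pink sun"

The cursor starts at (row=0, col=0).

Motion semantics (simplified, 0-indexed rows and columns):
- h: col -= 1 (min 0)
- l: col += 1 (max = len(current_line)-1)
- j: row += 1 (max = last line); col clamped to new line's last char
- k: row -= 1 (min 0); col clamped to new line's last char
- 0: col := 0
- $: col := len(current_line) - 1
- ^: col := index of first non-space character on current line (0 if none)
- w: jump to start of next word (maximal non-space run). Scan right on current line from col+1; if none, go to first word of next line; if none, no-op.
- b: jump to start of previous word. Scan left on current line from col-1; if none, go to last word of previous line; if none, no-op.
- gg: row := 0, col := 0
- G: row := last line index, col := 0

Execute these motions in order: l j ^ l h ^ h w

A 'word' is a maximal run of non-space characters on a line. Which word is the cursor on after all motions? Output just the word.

After 1 (l): row=0 col=1 char='r'
After 2 (j): row=1 col=1 char='e'
After 3 (^): row=1 col=0 char='r'
After 4 (l): row=1 col=1 char='e'
After 5 (h): row=1 col=0 char='r'
After 6 (^): row=1 col=0 char='r'
After 7 (h): row=1 col=0 char='r'
After 8 (w): row=1 col=5 char='s'

Answer: star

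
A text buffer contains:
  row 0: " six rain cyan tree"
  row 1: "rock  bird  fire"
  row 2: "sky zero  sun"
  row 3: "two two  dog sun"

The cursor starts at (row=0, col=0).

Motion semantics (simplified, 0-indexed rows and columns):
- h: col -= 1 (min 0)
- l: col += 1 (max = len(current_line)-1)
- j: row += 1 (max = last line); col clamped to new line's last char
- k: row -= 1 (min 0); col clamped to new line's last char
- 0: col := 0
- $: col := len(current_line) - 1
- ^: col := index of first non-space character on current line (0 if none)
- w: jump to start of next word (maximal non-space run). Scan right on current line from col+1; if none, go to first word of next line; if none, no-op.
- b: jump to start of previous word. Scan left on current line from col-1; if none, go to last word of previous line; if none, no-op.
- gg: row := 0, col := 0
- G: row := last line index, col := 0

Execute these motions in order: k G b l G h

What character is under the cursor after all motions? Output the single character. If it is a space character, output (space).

After 1 (k): row=0 col=0 char='_'
After 2 (G): row=3 col=0 char='t'
After 3 (b): row=2 col=10 char='s'
After 4 (l): row=2 col=11 char='u'
After 5 (G): row=3 col=0 char='t'
After 6 (h): row=3 col=0 char='t'

Answer: t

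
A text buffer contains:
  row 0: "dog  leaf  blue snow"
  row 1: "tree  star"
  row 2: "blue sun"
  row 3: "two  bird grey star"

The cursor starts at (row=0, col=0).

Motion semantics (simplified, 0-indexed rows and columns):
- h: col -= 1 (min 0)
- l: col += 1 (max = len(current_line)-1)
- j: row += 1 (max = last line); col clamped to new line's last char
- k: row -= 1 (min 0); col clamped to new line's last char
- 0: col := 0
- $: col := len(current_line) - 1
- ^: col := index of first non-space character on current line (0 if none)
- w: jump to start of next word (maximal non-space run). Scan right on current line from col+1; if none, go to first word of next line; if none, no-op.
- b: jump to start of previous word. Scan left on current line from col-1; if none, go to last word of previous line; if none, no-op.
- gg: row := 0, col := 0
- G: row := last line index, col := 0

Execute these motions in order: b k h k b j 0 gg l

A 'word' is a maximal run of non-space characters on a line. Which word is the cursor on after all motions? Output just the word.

After 1 (b): row=0 col=0 char='d'
After 2 (k): row=0 col=0 char='d'
After 3 (h): row=0 col=0 char='d'
After 4 (k): row=0 col=0 char='d'
After 5 (b): row=0 col=0 char='d'
After 6 (j): row=1 col=0 char='t'
After 7 (0): row=1 col=0 char='t'
After 8 (gg): row=0 col=0 char='d'
After 9 (l): row=0 col=1 char='o'

Answer: dog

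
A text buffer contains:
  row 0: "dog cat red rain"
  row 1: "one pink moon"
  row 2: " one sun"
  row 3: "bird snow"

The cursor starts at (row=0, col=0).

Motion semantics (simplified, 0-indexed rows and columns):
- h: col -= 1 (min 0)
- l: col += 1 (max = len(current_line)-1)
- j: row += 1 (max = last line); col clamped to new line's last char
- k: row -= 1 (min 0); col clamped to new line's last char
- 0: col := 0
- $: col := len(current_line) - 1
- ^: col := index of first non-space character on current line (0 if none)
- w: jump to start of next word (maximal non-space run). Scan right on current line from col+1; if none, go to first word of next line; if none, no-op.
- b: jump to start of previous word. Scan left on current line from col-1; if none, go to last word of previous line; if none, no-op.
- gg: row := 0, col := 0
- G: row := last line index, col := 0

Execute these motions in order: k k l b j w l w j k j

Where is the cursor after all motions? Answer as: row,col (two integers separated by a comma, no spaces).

Answer: 2,7

Derivation:
After 1 (k): row=0 col=0 char='d'
After 2 (k): row=0 col=0 char='d'
After 3 (l): row=0 col=1 char='o'
After 4 (b): row=0 col=0 char='d'
After 5 (j): row=1 col=0 char='o'
After 6 (w): row=1 col=4 char='p'
After 7 (l): row=1 col=5 char='i'
After 8 (w): row=1 col=9 char='m'
After 9 (j): row=2 col=7 char='n'
After 10 (k): row=1 col=7 char='k'
After 11 (j): row=2 col=7 char='n'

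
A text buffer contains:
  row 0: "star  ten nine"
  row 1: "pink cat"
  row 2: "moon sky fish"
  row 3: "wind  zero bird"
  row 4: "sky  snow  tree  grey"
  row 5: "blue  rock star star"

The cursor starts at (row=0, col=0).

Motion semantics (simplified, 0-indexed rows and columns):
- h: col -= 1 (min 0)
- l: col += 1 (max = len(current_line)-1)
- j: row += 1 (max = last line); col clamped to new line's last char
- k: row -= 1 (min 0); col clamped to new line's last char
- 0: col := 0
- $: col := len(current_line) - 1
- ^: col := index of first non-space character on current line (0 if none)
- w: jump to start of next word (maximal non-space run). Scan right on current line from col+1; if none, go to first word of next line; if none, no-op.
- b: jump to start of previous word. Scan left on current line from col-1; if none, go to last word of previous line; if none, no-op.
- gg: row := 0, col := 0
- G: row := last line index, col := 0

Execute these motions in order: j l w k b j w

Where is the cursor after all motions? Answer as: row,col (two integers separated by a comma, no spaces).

Answer: 1,5

Derivation:
After 1 (j): row=1 col=0 char='p'
After 2 (l): row=1 col=1 char='i'
After 3 (w): row=1 col=5 char='c'
After 4 (k): row=0 col=5 char='_'
After 5 (b): row=0 col=0 char='s'
After 6 (j): row=1 col=0 char='p'
After 7 (w): row=1 col=5 char='c'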